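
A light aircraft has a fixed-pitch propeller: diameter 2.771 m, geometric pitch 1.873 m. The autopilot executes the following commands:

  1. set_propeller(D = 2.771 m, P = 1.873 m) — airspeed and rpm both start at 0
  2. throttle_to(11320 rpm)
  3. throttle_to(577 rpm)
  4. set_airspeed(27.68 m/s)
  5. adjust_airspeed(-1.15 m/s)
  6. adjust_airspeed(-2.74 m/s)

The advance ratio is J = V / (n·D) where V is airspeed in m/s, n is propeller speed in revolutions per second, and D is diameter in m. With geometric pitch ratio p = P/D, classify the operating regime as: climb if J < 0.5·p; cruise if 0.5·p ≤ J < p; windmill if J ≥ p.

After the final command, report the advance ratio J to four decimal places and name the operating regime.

set_propeller: D = 2.771 m, P = 1.873 m (p = P/D = 0.675929); state ← (V=0, rpm=0)
throttle_to(11320): rpm ← 11320
throttle_to(577): rpm ← 577
set_airspeed(27.68): V ← 27.68 m/s
adjust_airspeed(-1.15): V ← 27.68 -1.15 = 26.53 m/s
adjust_airspeed(-2.74): V ← 26.53 -2.74 = 23.79 m/s
final state: V = 23.79 m/s, rpm = 577 → n = rpm/60 = 9.616667 rev/s
J = V / (n·D) = 23.79 / (9.616667 × 2.771) = 0.892757
regime bands: climb J<0.3380 | cruise [0.3380, 0.6759) | windmill J≥0.6759
J = 0.8928 → windmill

J = 0.8928, regime = windmill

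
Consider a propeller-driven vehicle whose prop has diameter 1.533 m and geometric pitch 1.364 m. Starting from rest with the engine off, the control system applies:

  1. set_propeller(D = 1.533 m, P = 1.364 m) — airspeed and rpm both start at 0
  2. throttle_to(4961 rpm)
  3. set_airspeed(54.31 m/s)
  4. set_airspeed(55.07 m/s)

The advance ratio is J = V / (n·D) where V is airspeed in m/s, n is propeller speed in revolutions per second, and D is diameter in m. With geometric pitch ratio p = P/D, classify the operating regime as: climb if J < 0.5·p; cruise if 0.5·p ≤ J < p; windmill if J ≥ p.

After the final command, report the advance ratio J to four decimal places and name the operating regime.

set_propeller: D = 1.533 m, P = 1.364 m (p = P/D = 0.889759); state ← (V=0, rpm=0)
throttle_to(4961): rpm ← 4961
set_airspeed(54.31): V ← 54.31 m/s
set_airspeed(55.07): V ← 55.07 m/s
final state: V = 55.07 m/s, rpm = 4961 → n = rpm/60 = 82.683333 rev/s
J = V / (n·D) = 55.07 / (82.683333 × 1.533) = 0.434465
regime bands: climb J<0.4449 | cruise [0.4449, 0.8898) | windmill J≥0.8898
J = 0.4345 → climb

J = 0.4345, regime = climb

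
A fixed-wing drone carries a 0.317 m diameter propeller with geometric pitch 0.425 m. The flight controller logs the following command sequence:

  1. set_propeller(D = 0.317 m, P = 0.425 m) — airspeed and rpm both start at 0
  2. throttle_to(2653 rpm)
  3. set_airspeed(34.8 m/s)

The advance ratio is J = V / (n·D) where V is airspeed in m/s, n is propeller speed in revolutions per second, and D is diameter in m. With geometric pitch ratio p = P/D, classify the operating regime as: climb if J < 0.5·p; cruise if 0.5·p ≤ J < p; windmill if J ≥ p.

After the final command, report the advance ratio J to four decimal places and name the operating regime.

set_propeller: D = 0.317 m, P = 0.425 m (p = P/D = 1.340694); state ← (V=0, rpm=0)
throttle_to(2653): rpm ← 2653
set_airspeed(34.8): V ← 34.8 m/s
final state: V = 34.8 m/s, rpm = 2653 → n = rpm/60 = 44.216667 rev/s
J = V / (n·D) = 34.8 / (44.216667 × 0.317) = 2.482756
regime bands: climb J<0.6703 | cruise [0.6703, 1.3407) | windmill J≥1.3407
J = 2.4828 → windmill

J = 2.4828, regime = windmill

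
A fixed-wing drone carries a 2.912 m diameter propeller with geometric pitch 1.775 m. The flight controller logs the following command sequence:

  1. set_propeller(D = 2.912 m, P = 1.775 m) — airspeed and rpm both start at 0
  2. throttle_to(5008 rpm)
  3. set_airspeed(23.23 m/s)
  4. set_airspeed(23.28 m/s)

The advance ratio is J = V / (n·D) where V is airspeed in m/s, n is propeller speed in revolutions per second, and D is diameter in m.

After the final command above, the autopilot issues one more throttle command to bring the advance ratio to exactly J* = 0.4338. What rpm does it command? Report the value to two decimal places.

rpm = 1105.74

set_propeller: D = 2.912 m, P = 1.775 m (p = P/D = 0.609547); state ← (V=0, rpm=0)
throttle_to(5008): rpm ← 5008
set_airspeed(23.23): V ← 23.23 m/s
set_airspeed(23.28): V ← 23.28 m/s
final state: V = 23.28 m/s, rpm = 5008 → n = rpm/60 = 83.466667 rev/s
target J* = 0.4338; solve J* = V/(n·D) for n: n = V/(J*·D) = 23.28/(0.4338 × 2.912) = 18.429012 rev/s
rpm = 60·n = 1105.740732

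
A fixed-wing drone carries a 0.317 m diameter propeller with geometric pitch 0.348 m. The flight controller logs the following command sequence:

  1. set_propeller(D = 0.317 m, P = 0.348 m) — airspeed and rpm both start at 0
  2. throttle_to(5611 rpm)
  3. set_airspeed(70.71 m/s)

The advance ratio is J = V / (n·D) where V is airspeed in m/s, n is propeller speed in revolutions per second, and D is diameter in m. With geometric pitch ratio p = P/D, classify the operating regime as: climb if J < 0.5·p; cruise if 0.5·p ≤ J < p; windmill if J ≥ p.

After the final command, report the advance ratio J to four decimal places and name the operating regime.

J = 2.3852, regime = windmill

set_propeller: D = 0.317 m, P = 0.348 m (p = P/D = 1.097792); state ← (V=0, rpm=0)
throttle_to(5611): rpm ← 5611
set_airspeed(70.71): V ← 70.71 m/s
final state: V = 70.71 m/s, rpm = 5611 → n = rpm/60 = 93.516667 rev/s
J = V / (n·D) = 70.71 / (93.516667 × 0.317) = 2.385243
regime bands: climb J<0.5489 | cruise [0.5489, 1.0978) | windmill J≥1.0978
J = 2.3852 → windmill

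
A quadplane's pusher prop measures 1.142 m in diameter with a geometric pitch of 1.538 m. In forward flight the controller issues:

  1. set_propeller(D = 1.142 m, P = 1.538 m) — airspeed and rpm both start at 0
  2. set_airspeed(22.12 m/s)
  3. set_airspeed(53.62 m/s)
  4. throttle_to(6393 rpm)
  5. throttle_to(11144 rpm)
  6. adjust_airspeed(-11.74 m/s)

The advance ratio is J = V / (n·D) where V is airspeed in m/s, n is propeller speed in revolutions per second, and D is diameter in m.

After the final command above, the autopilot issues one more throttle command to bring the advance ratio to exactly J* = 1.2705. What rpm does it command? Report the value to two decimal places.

rpm = 1731.88

set_propeller: D = 1.142 m, P = 1.538 m (p = P/D = 1.346760); state ← (V=0, rpm=0)
set_airspeed(22.12): V ← 22.12 m/s
set_airspeed(53.62): V ← 53.62 m/s
throttle_to(6393): rpm ← 6393
throttle_to(11144): rpm ← 11144
adjust_airspeed(-11.74): V ← 53.62 -11.74 = 41.88 m/s
final state: V = 41.88 m/s, rpm = 11144 → n = rpm/60 = 185.733333 rev/s
target J* = 1.2705; solve J* = V/(n·D) for n: n = V/(J*·D) = 41.88/(1.2705 × 1.142) = 28.864624 rev/s
rpm = 60·n = 1731.877420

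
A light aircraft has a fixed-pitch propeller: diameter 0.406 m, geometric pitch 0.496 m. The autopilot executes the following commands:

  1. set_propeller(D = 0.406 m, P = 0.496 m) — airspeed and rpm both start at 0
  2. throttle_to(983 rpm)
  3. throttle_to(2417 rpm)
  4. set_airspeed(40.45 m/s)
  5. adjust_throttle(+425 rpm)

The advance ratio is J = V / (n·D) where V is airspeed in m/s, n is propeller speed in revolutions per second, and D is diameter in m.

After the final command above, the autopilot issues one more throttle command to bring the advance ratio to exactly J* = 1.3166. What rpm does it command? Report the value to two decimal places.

set_propeller: D = 0.406 m, P = 0.496 m (p = P/D = 1.221675); state ← (V=0, rpm=0)
throttle_to(983): rpm ← 983
throttle_to(2417): rpm ← 2417
set_airspeed(40.45): V ← 40.45 m/s
adjust_throttle(+425): rpm ← 2417 +425 = 2842
final state: V = 40.45 m/s, rpm = 2842 → n = rpm/60 = 47.366667 rev/s
target J* = 1.3166; solve J* = V/(n·D) for n: n = V/(J*·D) = 40.45/(1.3166 × 0.406) = 75.672598 rev/s
rpm = 60·n = 4540.355850

rpm = 4540.36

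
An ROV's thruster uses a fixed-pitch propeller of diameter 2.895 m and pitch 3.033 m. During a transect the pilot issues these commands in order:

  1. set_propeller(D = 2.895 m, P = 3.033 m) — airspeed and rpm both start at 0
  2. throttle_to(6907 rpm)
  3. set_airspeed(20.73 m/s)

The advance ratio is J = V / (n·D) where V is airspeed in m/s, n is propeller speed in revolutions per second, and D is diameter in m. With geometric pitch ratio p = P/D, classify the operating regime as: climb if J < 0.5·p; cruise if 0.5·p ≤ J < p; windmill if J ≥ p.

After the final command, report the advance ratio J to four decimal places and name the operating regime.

set_propeller: D = 2.895 m, P = 3.033 m (p = P/D = 1.047668); state ← (V=0, rpm=0)
throttle_to(6907): rpm ← 6907
set_airspeed(20.73): V ← 20.73 m/s
final state: V = 20.73 m/s, rpm = 6907 → n = rpm/60 = 115.116667 rev/s
J = V / (n·D) = 20.73 / (115.116667 × 2.895) = 0.062203
regime bands: climb J<0.5238 | cruise [0.5238, 1.0477) | windmill J≥1.0477
J = 0.0622 → climb

J = 0.0622, regime = climb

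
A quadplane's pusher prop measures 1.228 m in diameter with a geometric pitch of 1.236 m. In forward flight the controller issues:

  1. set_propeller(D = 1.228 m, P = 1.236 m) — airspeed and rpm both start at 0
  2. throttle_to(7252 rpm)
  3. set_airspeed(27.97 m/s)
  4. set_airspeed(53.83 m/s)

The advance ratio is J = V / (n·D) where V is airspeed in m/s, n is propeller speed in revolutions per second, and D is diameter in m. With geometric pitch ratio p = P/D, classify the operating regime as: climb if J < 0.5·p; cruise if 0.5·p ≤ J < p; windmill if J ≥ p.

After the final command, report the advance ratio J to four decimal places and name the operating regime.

J = 0.3627, regime = climb

set_propeller: D = 1.228 m, P = 1.236 m (p = P/D = 1.006515); state ← (V=0, rpm=0)
throttle_to(7252): rpm ← 7252
set_airspeed(27.97): V ← 27.97 m/s
set_airspeed(53.83): V ← 53.83 m/s
final state: V = 53.83 m/s, rpm = 7252 → n = rpm/60 = 120.866667 rev/s
J = V / (n·D) = 53.83 / (120.866667 × 1.228) = 0.362677
regime bands: climb J<0.5033 | cruise [0.5033, 1.0065) | windmill J≥1.0065
J = 0.3627 → climb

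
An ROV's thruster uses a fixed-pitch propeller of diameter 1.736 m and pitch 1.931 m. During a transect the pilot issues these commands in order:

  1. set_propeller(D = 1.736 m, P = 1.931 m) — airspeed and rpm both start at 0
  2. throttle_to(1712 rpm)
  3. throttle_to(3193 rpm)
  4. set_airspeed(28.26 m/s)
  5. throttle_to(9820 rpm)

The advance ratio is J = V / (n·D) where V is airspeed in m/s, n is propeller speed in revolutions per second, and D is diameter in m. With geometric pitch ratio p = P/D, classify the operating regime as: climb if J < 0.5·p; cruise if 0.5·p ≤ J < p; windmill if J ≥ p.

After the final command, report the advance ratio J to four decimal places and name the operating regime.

set_propeller: D = 1.736 m, P = 1.931 m (p = P/D = 1.112327); state ← (V=0, rpm=0)
throttle_to(1712): rpm ← 1712
throttle_to(3193): rpm ← 3193
set_airspeed(28.26): V ← 28.26 m/s
throttle_to(9820): rpm ← 9820
final state: V = 28.26 m/s, rpm = 9820 → n = rpm/60 = 163.666667 rev/s
J = V / (n·D) = 28.26 / (163.666667 × 1.736) = 0.099463
regime bands: climb J<0.5562 | cruise [0.5562, 1.1123) | windmill J≥1.1123
J = 0.0995 → climb

J = 0.0995, regime = climb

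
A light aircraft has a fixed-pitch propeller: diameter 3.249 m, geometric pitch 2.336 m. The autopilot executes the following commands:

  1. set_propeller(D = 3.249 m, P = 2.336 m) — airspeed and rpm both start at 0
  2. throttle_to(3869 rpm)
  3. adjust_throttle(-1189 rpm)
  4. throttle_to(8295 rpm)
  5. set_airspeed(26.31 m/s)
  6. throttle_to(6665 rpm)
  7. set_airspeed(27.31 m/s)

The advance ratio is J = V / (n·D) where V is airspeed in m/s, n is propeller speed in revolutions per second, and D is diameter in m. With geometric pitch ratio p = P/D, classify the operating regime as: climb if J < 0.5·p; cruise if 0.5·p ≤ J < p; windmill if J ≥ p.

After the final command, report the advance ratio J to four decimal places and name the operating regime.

set_propeller: D = 3.249 m, P = 2.336 m (p = P/D = 0.718990); state ← (V=0, rpm=0)
throttle_to(3869): rpm ← 3869
adjust_throttle(-1189): rpm ← 3869 -1189 = 2680
throttle_to(8295): rpm ← 8295
set_airspeed(26.31): V ← 26.31 m/s
throttle_to(6665): rpm ← 6665
set_airspeed(27.31): V ← 27.31 m/s
final state: V = 27.31 m/s, rpm = 6665 → n = rpm/60 = 111.083333 rev/s
J = V / (n·D) = 27.31 / (111.083333 × 3.249) = 0.075670
regime bands: climb J<0.3595 | cruise [0.3595, 0.7190) | windmill J≥0.7190
J = 0.0757 → climb

J = 0.0757, regime = climb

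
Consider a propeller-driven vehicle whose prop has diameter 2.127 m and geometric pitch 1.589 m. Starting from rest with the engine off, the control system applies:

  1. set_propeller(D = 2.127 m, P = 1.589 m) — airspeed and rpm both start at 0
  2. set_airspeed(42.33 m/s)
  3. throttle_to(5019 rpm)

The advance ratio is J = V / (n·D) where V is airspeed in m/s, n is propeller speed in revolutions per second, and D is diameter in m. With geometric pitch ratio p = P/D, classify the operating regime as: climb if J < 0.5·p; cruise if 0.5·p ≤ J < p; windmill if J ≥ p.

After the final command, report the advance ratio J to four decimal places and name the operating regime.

J = 0.2379, regime = climb

set_propeller: D = 2.127 m, P = 1.589 m (p = P/D = 0.747062); state ← (V=0, rpm=0)
set_airspeed(42.33): V ← 42.33 m/s
throttle_to(5019): rpm ← 5019
final state: V = 42.33 m/s, rpm = 5019 → n = rpm/60 = 83.650000 rev/s
J = V / (n·D) = 42.33 / (83.650000 × 2.127) = 0.237911
regime bands: climb J<0.3735 | cruise [0.3735, 0.7471) | windmill J≥0.7471
J = 0.2379 → climb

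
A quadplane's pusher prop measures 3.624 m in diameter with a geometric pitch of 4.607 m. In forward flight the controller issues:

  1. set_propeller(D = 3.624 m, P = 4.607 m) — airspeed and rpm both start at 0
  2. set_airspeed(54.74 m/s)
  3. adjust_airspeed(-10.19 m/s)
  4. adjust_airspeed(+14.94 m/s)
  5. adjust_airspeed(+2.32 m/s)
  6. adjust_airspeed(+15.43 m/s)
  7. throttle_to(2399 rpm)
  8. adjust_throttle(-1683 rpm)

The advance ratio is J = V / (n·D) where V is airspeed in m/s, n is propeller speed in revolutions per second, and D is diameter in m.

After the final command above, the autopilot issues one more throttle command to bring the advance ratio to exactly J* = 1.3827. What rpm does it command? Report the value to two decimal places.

set_propeller: D = 3.624 m, P = 4.607 m (p = P/D = 1.271247); state ← (V=0, rpm=0)
set_airspeed(54.74): V ← 54.74 m/s
adjust_airspeed(-10.19): V ← 54.74 -10.19 = 44.55 m/s
adjust_airspeed(+14.94): V ← 44.55 +14.94 = 59.49 m/s
adjust_airspeed(+2.32): V ← 59.49 +2.32 = 61.81 m/s
adjust_airspeed(+15.43): V ← 61.81 +15.43 = 77.24 m/s
throttle_to(2399): rpm ← 2399
adjust_throttle(-1683): rpm ← 2399 -1683 = 716
final state: V = 77.24 m/s, rpm = 716 → n = rpm/60 = 11.933333 rev/s
target J* = 1.3827; solve J* = V/(n·D) for n: n = V/(J*·D) = 77.24/(1.3827 × 3.624) = 15.414382 rev/s
rpm = 60·n = 924.862911

rpm = 924.86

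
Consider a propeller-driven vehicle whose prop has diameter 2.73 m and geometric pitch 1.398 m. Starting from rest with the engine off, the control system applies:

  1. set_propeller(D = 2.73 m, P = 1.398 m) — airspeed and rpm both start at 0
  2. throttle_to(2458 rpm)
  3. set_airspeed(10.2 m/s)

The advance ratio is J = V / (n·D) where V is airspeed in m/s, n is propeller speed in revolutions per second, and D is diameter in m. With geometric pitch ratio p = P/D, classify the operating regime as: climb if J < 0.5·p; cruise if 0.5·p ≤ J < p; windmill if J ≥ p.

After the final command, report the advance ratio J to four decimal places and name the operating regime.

set_propeller: D = 2.73 m, P = 1.398 m (p = P/D = 0.512088); state ← (V=0, rpm=0)
throttle_to(2458): rpm ← 2458
set_airspeed(10.2): V ← 10.2 m/s
final state: V = 10.2 m/s, rpm = 2458 → n = rpm/60 = 40.966667 rev/s
J = V / (n·D) = 10.2 / (40.966667 × 2.73) = 0.091203
regime bands: climb J<0.2560 | cruise [0.2560, 0.5121) | windmill J≥0.5121
J = 0.0912 → climb

J = 0.0912, regime = climb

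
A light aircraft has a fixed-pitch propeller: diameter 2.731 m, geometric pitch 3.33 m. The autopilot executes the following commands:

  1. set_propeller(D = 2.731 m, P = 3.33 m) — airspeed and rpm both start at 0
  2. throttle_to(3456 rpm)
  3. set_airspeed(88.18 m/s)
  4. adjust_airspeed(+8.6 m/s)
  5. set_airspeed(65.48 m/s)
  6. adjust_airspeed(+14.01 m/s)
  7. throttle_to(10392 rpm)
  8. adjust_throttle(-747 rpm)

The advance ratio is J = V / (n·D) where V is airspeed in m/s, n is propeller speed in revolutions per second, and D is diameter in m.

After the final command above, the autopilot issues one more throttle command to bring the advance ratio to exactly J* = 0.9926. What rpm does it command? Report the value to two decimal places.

set_propeller: D = 2.731 m, P = 3.33 m (p = P/D = 1.219334); state ← (V=0, rpm=0)
throttle_to(3456): rpm ← 3456
set_airspeed(88.18): V ← 88.18 m/s
adjust_airspeed(+8.6): V ← 88.18 +8.6 = 96.78 m/s
set_airspeed(65.48): V ← 65.48 m/s
adjust_airspeed(+14.01): V ← 65.48 +14.01 = 79.49 m/s
throttle_to(10392): rpm ← 10392
adjust_throttle(-747): rpm ← 10392 -747 = 9645
final state: V = 79.49 m/s, rpm = 9645 → n = rpm/60 = 160.750000 rev/s
target J* = 0.9926; solve J* = V/(n·D) for n: n = V/(J*·D) = 79.49/(0.9926 × 2.731) = 29.323549 rev/s
rpm = 60·n = 1759.412918

rpm = 1759.41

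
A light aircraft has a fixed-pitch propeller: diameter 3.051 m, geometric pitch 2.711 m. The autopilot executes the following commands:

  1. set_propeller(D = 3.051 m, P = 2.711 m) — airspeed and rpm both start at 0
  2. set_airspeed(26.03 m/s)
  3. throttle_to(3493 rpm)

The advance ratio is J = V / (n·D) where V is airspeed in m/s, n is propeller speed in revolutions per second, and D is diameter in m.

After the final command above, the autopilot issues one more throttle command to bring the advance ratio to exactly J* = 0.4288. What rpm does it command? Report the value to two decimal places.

set_propeller: D = 3.051 m, P = 2.711 m (p = P/D = 0.888561); state ← (V=0, rpm=0)
set_airspeed(26.03): V ← 26.03 m/s
throttle_to(3493): rpm ← 3493
final state: V = 26.03 m/s, rpm = 3493 → n = rpm/60 = 58.216667 rev/s
target J* = 0.4288; solve J* = V/(n·D) for n: n = V/(J*·D) = 26.03/(0.4288 × 3.051) = 19.896523 rev/s
rpm = 60·n = 1193.791368

rpm = 1193.79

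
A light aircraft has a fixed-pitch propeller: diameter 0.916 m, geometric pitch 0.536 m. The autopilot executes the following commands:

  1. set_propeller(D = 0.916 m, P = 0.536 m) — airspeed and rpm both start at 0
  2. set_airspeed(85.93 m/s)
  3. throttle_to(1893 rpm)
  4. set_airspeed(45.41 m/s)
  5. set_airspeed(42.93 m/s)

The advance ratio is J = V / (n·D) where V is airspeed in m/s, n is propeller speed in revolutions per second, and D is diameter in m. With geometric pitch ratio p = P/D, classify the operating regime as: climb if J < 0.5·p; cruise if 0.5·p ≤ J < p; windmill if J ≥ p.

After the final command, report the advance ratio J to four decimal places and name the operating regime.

J = 1.4855, regime = windmill

set_propeller: D = 0.916 m, P = 0.536 m (p = P/D = 0.585153); state ← (V=0, rpm=0)
set_airspeed(85.93): V ← 85.93 m/s
throttle_to(1893): rpm ← 1893
set_airspeed(45.41): V ← 45.41 m/s
set_airspeed(42.93): V ← 42.93 m/s
final state: V = 42.93 m/s, rpm = 1893 → n = rpm/60 = 31.550000 rev/s
J = V / (n·D) = 42.93 / (31.550000 × 0.916) = 1.485477
regime bands: climb J<0.2926 | cruise [0.2926, 0.5852) | windmill J≥0.5852
J = 1.4855 → windmill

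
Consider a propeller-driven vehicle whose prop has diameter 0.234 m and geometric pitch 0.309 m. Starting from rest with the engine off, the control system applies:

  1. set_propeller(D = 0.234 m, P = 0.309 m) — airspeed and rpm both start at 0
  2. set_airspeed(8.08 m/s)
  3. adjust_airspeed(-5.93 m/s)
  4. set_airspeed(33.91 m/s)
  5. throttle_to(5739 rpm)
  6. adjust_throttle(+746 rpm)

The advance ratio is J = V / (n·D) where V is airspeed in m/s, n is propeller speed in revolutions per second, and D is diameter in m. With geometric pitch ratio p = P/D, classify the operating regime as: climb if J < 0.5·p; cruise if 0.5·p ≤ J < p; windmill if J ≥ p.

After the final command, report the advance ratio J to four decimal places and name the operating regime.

J = 1.3408, regime = windmill

set_propeller: D = 0.234 m, P = 0.309 m (p = P/D = 1.320513); state ← (V=0, rpm=0)
set_airspeed(8.08): V ← 8.08 m/s
adjust_airspeed(-5.93): V ← 8.08 -5.93 = 2.15 m/s
set_airspeed(33.91): V ← 33.91 m/s
throttle_to(5739): rpm ← 5739
adjust_throttle(+746): rpm ← 5739 +746 = 6485
final state: V = 33.91 m/s, rpm = 6485 → n = rpm/60 = 108.083333 rev/s
J = V / (n·D) = 33.91 / (108.083333 × 0.234) = 1.340767
regime bands: climb J<0.6603 | cruise [0.6603, 1.3205) | windmill J≥1.3205
J = 1.3408 → windmill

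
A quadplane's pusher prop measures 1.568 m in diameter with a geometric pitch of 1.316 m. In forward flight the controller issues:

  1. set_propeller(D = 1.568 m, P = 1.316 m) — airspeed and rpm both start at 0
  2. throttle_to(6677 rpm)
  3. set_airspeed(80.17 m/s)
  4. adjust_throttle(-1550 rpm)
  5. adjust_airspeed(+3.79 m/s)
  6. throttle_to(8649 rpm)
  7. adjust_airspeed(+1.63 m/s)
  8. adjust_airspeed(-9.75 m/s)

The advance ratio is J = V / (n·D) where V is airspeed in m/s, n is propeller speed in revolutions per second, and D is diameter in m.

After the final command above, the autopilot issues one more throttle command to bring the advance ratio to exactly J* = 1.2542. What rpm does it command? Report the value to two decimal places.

rpm = 2313.86

set_propeller: D = 1.568 m, P = 1.316 m (p = P/D = 0.839286); state ← (V=0, rpm=0)
throttle_to(6677): rpm ← 6677
set_airspeed(80.17): V ← 80.17 m/s
adjust_throttle(-1550): rpm ← 6677 -1550 = 5127
adjust_airspeed(+3.79): V ← 80.17 +3.79 = 83.96 m/s
throttle_to(8649): rpm ← 8649
adjust_airspeed(+1.63): V ← 83.96 +1.63 = 85.59 m/s
adjust_airspeed(-9.75): V ← 85.59 -9.75 = 75.84 m/s
final state: V = 75.84 m/s, rpm = 8649 → n = rpm/60 = 144.150000 rev/s
target J* = 1.2542; solve J* = V/(n·D) for n: n = V/(J*·D) = 75.84/(1.2542 × 1.568) = 38.564301 rev/s
rpm = 60·n = 2313.858090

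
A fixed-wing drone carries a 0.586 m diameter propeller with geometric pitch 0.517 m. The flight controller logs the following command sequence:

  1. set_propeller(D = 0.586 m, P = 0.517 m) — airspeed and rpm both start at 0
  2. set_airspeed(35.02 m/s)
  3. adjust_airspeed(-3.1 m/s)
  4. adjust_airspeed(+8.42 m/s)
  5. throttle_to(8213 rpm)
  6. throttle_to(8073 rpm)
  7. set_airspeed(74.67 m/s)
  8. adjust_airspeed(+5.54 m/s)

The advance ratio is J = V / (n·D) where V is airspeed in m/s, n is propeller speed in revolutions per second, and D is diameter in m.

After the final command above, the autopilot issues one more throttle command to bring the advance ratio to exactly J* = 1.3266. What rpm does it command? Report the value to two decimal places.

set_propeller: D = 0.586 m, P = 0.517 m (p = P/D = 0.882253); state ← (V=0, rpm=0)
set_airspeed(35.02): V ← 35.02 m/s
adjust_airspeed(-3.1): V ← 35.02 -3.1 = 31.92 m/s
adjust_airspeed(+8.42): V ← 31.92 +8.42 = 40.34 m/s
throttle_to(8213): rpm ← 8213
throttle_to(8073): rpm ← 8073
set_airspeed(74.67): V ← 74.67 m/s
adjust_airspeed(+5.54): V ← 74.67 +5.54 = 80.21 m/s
final state: V = 80.21 m/s, rpm = 8073 → n = rpm/60 = 134.550000 rev/s
target J* = 1.3266; solve J* = V/(n·D) for n: n = V/(J*·D) = 80.21/(1.3266 × 0.586) = 103.178903 rev/s
rpm = 60·n = 6190.734197

rpm = 6190.73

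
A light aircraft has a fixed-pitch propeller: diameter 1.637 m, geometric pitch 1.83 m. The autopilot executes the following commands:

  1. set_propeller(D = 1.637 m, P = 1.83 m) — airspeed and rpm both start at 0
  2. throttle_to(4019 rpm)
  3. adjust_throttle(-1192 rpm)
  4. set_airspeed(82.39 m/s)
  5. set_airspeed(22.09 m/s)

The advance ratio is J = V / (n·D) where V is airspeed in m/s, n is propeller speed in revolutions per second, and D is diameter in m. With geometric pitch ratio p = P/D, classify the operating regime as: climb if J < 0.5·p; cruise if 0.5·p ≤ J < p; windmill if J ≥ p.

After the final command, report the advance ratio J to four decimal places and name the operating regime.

set_propeller: D = 1.637 m, P = 1.83 m (p = P/D = 1.117899); state ← (V=0, rpm=0)
throttle_to(4019): rpm ← 4019
adjust_throttle(-1192): rpm ← 4019 -1192 = 2827
set_airspeed(82.39): V ← 82.39 m/s
set_airspeed(22.09): V ← 22.09 m/s
final state: V = 22.09 m/s, rpm = 2827 → n = rpm/60 = 47.116667 rev/s
J = V / (n·D) = 22.09 / (47.116667 × 1.637) = 0.286400
regime bands: climb J<0.5589 | cruise [0.5589, 1.1179) | windmill J≥1.1179
J = 0.2864 → climb

J = 0.2864, regime = climb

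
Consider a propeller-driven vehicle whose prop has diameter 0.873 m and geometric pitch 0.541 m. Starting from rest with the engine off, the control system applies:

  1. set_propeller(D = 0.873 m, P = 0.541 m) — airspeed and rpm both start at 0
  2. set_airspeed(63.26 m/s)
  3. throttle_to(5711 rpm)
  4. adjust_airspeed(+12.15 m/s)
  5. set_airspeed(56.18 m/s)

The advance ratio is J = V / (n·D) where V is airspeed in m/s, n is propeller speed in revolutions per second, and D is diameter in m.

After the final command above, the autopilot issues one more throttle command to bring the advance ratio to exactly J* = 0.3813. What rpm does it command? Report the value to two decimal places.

rpm = 10126.33

set_propeller: D = 0.873 m, P = 0.541 m (p = P/D = 0.619702); state ← (V=0, rpm=0)
set_airspeed(63.26): V ← 63.26 m/s
throttle_to(5711): rpm ← 5711
adjust_airspeed(+12.15): V ← 63.26 +12.15 = 75.41 m/s
set_airspeed(56.18): V ← 56.18 m/s
final state: V = 56.18 m/s, rpm = 5711 → n = rpm/60 = 95.183333 rev/s
target J* = 0.3813; solve J* = V/(n·D) for n: n = V/(J*·D) = 56.18/(0.3813 × 0.873) = 168.772112 rev/s
rpm = 60·n = 10126.326737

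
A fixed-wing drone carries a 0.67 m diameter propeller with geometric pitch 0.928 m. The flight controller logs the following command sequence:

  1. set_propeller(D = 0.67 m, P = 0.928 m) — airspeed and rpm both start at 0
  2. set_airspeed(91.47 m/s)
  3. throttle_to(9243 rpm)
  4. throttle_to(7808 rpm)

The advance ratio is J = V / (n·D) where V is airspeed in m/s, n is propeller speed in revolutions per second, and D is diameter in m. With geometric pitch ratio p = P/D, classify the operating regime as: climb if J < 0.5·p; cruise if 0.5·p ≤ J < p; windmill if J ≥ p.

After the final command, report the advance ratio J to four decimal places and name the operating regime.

set_propeller: D = 0.67 m, P = 0.928 m (p = P/D = 1.385075); state ← (V=0, rpm=0)
set_airspeed(91.47): V ← 91.47 m/s
throttle_to(9243): rpm ← 9243
throttle_to(7808): rpm ← 7808
final state: V = 91.47 m/s, rpm = 7808 → n = rpm/60 = 130.133333 rev/s
J = V / (n·D) = 91.47 / (130.133333 × 0.67) = 1.049096
regime bands: climb J<0.6925 | cruise [0.6925, 1.3851) | windmill J≥1.3851
J = 1.0491 → cruise

J = 1.0491, regime = cruise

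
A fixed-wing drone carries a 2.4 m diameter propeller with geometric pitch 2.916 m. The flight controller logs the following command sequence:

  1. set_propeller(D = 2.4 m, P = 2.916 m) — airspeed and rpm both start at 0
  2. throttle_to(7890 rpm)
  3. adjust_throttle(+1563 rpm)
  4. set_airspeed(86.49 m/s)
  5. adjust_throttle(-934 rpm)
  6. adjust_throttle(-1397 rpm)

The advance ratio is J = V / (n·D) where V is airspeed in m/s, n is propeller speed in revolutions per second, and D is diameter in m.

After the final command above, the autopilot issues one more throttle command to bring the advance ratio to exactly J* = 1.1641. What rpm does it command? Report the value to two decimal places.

set_propeller: D = 2.4 m, P = 2.916 m (p = P/D = 1.215000); state ← (V=0, rpm=0)
throttle_to(7890): rpm ← 7890
adjust_throttle(+1563): rpm ← 7890 +1563 = 9453
set_airspeed(86.49): V ← 86.49 m/s
adjust_throttle(-934): rpm ← 9453 -934 = 8519
adjust_throttle(-1397): rpm ← 8519 -1397 = 7122
final state: V = 86.49 m/s, rpm = 7122 → n = rpm/60 = 118.700000 rev/s
target J* = 1.1641; solve J* = V/(n·D) for n: n = V/(J*·D) = 86.49/(1.1641 × 2.4) = 30.957392 rev/s
rpm = 60·n = 1857.443519

rpm = 1857.44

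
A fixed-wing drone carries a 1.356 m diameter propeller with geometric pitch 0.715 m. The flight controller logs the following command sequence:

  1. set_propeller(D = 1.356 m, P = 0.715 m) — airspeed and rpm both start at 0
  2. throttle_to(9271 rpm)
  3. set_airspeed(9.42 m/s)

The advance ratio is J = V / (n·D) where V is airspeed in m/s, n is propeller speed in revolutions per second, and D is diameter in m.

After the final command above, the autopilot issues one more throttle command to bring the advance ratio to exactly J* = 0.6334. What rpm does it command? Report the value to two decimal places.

set_propeller: D = 1.356 m, P = 0.715 m (p = P/D = 0.527286); state ← (V=0, rpm=0)
throttle_to(9271): rpm ← 9271
set_airspeed(9.42): V ← 9.42 m/s
final state: V = 9.42 m/s, rpm = 9271 → n = rpm/60 = 154.516667 rev/s
target J* = 0.6334; solve J* = V/(n·D) for n: n = V/(J*·D) = 9.42/(0.6334 × 1.356) = 10.967639 rev/s
rpm = 60·n = 658.058351

rpm = 658.06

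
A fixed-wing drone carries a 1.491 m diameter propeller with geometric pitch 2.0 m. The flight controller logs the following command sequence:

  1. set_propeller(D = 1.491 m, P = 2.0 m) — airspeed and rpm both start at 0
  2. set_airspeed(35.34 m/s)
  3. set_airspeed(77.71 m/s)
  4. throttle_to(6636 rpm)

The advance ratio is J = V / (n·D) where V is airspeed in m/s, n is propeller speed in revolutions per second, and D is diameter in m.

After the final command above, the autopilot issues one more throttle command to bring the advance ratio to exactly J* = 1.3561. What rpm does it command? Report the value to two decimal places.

set_propeller: D = 1.491 m, P = 2.0 m (p = P/D = 1.341382); state ← (V=0, rpm=0)
set_airspeed(35.34): V ← 35.34 m/s
set_airspeed(77.71): V ← 77.71 m/s
throttle_to(6636): rpm ← 6636
final state: V = 77.71 m/s, rpm = 6636 → n = rpm/60 = 110.600000 rev/s
target J* = 1.3561; solve J* = V/(n·D) for n: n = V/(J*·D) = 77.71/(1.3561 × 1.491) = 38.433289 rev/s
rpm = 60·n = 2305.997329

rpm = 2306.00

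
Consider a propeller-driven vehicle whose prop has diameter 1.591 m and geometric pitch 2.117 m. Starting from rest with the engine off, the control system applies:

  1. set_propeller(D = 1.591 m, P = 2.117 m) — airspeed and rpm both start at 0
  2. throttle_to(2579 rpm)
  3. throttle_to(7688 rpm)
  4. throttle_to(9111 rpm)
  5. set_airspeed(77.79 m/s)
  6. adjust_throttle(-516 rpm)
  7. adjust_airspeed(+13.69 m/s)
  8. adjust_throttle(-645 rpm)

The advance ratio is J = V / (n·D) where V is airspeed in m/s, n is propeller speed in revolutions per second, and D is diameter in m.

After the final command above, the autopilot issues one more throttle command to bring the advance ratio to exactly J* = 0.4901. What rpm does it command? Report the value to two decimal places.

set_propeller: D = 1.591 m, P = 2.117 m (p = P/D = 1.330610); state ← (V=0, rpm=0)
throttle_to(2579): rpm ← 2579
throttle_to(7688): rpm ← 7688
throttle_to(9111): rpm ← 9111
set_airspeed(77.79): V ← 77.79 m/s
adjust_throttle(-516): rpm ← 9111 -516 = 8595
adjust_airspeed(+13.69): V ← 77.79 +13.69 = 91.48 m/s
adjust_throttle(-645): rpm ← 8595 -645 = 7950
final state: V = 91.48 m/s, rpm = 7950 → n = rpm/60 = 132.500000 rev/s
target J* = 0.4901; solve J* = V/(n·D) for n: n = V/(J*·D) = 91.48/(0.4901 × 1.591) = 117.319789 rev/s
rpm = 60·n = 7039.187349

rpm = 7039.19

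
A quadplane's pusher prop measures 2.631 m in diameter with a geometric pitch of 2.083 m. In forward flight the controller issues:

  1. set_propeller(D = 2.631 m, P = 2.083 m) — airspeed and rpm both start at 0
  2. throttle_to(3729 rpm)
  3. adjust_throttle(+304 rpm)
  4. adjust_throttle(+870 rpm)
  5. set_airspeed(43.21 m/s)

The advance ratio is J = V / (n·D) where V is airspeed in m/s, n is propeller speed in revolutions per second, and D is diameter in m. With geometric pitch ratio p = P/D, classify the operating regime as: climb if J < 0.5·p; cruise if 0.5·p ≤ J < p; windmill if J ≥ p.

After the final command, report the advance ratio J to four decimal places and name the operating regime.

J = 0.2010, regime = climb

set_propeller: D = 2.631 m, P = 2.083 m (p = P/D = 0.791714); state ← (V=0, rpm=0)
throttle_to(3729): rpm ← 3729
adjust_throttle(+304): rpm ← 3729 +304 = 4033
adjust_throttle(+870): rpm ← 4033 +870 = 4903
set_airspeed(43.21): V ← 43.21 m/s
final state: V = 43.21 m/s, rpm = 4903 → n = rpm/60 = 81.716667 rev/s
J = V / (n·D) = 43.21 / (81.716667 × 2.631) = 0.200980
regime bands: climb J<0.3959 | cruise [0.3959, 0.7917) | windmill J≥0.7917
J = 0.2010 → climb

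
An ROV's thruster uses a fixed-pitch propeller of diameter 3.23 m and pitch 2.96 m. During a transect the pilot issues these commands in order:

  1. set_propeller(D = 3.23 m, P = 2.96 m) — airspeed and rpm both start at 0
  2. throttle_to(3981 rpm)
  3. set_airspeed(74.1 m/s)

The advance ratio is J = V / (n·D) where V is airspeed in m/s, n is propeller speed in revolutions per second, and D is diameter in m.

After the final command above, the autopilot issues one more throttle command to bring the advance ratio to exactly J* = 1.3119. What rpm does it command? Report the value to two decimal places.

rpm = 1049.22

set_propeller: D = 3.23 m, P = 2.96 m (p = P/D = 0.916409); state ← (V=0, rpm=0)
throttle_to(3981): rpm ← 3981
set_airspeed(74.1): V ← 74.1 m/s
final state: V = 74.1 m/s, rpm = 3981 → n = rpm/60 = 66.350000 rev/s
target J* = 1.3119; solve J* = V/(n·D) for n: n = V/(J*·D) = 74.1/(1.3119 × 3.23) = 17.486986 rev/s
rpm = 60·n = 1049.219139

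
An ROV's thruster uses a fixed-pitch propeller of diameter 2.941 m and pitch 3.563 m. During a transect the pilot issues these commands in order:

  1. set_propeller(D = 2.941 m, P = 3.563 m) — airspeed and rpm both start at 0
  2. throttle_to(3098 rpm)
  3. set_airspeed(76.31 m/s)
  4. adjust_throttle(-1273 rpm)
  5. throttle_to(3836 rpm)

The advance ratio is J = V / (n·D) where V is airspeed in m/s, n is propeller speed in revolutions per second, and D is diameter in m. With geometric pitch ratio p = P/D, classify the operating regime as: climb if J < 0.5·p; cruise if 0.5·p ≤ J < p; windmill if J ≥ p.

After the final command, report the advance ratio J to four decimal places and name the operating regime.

set_propeller: D = 2.941 m, P = 3.563 m (p = P/D = 1.211493); state ← (V=0, rpm=0)
throttle_to(3098): rpm ← 3098
set_airspeed(76.31): V ← 76.31 m/s
adjust_throttle(-1273): rpm ← 3098 -1273 = 1825
throttle_to(3836): rpm ← 3836
final state: V = 76.31 m/s, rpm = 3836 → n = rpm/60 = 63.933333 rev/s
J = V / (n·D) = 76.31 / (63.933333 × 2.941) = 0.405844
regime bands: climb J<0.6057 | cruise [0.6057, 1.2115) | windmill J≥1.2115
J = 0.4058 → climb

J = 0.4058, regime = climb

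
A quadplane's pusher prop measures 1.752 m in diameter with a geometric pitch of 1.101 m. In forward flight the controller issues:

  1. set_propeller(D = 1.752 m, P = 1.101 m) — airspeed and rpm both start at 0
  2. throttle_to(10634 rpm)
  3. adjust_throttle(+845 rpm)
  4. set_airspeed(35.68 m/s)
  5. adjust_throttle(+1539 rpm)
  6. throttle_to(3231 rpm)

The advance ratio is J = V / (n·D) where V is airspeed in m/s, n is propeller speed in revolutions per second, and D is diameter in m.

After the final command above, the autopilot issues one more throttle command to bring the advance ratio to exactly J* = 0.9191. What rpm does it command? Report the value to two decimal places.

set_propeller: D = 1.752 m, P = 1.101 m (p = P/D = 0.628425); state ← (V=0, rpm=0)
throttle_to(10634): rpm ← 10634
adjust_throttle(+845): rpm ← 10634 +845 = 11479
set_airspeed(35.68): V ← 35.68 m/s
adjust_throttle(+1539): rpm ← 11479 +1539 = 13018
throttle_to(3231): rpm ← 3231
final state: V = 35.68 m/s, rpm = 3231 → n = rpm/60 = 53.850000 rev/s
target J* = 0.9191; solve J* = V/(n·D) for n: n = V/(J*·D) = 35.68/(0.9191 × 1.752) = 22.157868 rev/s
rpm = 60·n = 1329.472101

rpm = 1329.47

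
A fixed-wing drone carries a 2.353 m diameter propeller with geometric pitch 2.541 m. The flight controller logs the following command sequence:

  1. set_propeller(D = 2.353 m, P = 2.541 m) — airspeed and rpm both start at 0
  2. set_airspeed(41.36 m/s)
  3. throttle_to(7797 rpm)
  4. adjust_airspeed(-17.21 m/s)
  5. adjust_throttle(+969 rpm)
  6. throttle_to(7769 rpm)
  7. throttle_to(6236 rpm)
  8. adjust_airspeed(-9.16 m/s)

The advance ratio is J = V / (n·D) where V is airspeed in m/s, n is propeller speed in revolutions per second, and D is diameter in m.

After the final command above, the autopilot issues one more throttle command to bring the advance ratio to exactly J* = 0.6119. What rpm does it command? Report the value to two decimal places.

set_propeller: D = 2.353 m, P = 2.541 m (p = P/D = 1.079898); state ← (V=0, rpm=0)
set_airspeed(41.36): V ← 41.36 m/s
throttle_to(7797): rpm ← 7797
adjust_airspeed(-17.21): V ← 41.36 -17.21 = 24.15 m/s
adjust_throttle(+969): rpm ← 7797 +969 = 8766
throttle_to(7769): rpm ← 7769
throttle_to(6236): rpm ← 6236
adjust_airspeed(-9.16): V ← 24.15 -9.16 = 14.99 m/s
final state: V = 14.99 m/s, rpm = 6236 → n = rpm/60 = 103.933333 rev/s
target J* = 0.6119; solve J* = V/(n·D) for n: n = V/(J*·D) = 14.99/(0.6119 × 2.353) = 10.411163 rev/s
rpm = 60·n = 624.669789

rpm = 624.67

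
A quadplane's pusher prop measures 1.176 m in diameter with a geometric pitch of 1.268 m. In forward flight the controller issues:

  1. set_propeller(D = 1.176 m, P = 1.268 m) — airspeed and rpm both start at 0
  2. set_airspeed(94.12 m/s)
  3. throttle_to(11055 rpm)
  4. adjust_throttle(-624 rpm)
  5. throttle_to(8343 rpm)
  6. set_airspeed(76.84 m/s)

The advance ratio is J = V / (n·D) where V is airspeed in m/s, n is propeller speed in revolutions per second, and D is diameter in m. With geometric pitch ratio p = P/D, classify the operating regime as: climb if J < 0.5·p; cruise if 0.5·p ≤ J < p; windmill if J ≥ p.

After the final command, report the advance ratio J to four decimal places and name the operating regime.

set_propeller: D = 1.176 m, P = 1.268 m (p = P/D = 1.078231); state ← (V=0, rpm=0)
set_airspeed(94.12): V ← 94.12 m/s
throttle_to(11055): rpm ← 11055
adjust_throttle(-624): rpm ← 11055 -624 = 10431
throttle_to(8343): rpm ← 8343
set_airspeed(76.84): V ← 76.84 m/s
final state: V = 76.84 m/s, rpm = 8343 → n = rpm/60 = 139.050000 rev/s
J = V / (n·D) = 76.84 / (139.050000 × 1.176) = 0.469904
regime bands: climb J<0.5391 | cruise [0.5391, 1.0782) | windmill J≥1.0782
J = 0.4699 → climb

J = 0.4699, regime = climb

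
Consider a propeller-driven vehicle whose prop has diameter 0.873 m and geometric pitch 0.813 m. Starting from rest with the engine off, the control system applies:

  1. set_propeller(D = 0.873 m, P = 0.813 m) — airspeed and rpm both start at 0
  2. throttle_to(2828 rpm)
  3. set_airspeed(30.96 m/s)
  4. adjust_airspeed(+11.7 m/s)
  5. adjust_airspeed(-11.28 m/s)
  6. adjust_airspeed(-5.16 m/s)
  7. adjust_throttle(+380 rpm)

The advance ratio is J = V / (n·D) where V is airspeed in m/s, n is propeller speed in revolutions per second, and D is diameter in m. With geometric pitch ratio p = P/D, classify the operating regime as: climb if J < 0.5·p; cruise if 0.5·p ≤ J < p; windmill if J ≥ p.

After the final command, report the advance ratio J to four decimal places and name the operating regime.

set_propeller: D = 0.873 m, P = 0.813 m (p = P/D = 0.931271); state ← (V=0, rpm=0)
throttle_to(2828): rpm ← 2828
set_airspeed(30.96): V ← 30.96 m/s
adjust_airspeed(+11.7): V ← 30.96 +11.7 = 42.66 m/s
adjust_airspeed(-11.28): V ← 42.66 -11.28 = 31.38 m/s
adjust_airspeed(-5.16): V ← 31.38 -5.16 = 26.22 m/s
adjust_throttle(+380): rpm ← 2828 +380 = 3208
final state: V = 26.22 m/s, rpm = 3208 → n = rpm/60 = 53.466667 rev/s
J = V / (n·D) = 26.22 / (53.466667 × 0.873) = 0.561740
regime bands: climb J<0.4656 | cruise [0.4656, 0.9313) | windmill J≥0.9313
J = 0.5617 → cruise

J = 0.5617, regime = cruise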